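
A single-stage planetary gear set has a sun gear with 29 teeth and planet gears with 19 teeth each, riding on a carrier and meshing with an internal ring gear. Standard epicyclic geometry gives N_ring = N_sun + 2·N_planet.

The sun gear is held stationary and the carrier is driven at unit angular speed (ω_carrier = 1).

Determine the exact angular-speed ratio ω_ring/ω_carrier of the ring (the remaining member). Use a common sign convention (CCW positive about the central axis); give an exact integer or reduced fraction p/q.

N_ring = 29 + 2·19 = 67
29(ω_s−ω_c) = −67(ω_r−ω_c),  ω_s=0, ω_c=1
ω_r = 1 − (29/67)(0−1) = 96/67
ω_r/ω_c = 96/67

96/67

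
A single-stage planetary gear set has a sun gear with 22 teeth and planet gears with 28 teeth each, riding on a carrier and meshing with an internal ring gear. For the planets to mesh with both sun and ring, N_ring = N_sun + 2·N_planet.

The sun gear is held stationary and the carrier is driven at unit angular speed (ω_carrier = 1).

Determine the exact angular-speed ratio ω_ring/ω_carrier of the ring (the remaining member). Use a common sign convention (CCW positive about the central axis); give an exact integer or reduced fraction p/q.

N_ring = 22 + 2·28 = 78
22(ω_s−ω_c) = −78(ω_r−ω_c),  ω_s=0, ω_c=1
ω_r = 1 − (22/78)(0−1) = 50/39
ω_r/ω_c = 50/39

50/39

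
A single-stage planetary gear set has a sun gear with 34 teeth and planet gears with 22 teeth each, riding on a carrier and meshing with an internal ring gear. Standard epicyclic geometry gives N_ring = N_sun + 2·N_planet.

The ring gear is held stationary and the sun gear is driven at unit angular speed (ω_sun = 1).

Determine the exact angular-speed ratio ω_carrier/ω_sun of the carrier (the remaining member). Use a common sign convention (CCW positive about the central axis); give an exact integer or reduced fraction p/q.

17/56

N_ring = 34 + 2·22 = 78
34(ω_s−ω_c) = −78(ω_r−ω_c),  ω_r=0, ω_s=1
34(1−ω_c) = −78(0−ω_c)  ⇒  112ω_c = 34  ⇒  ω_c = 17/56
ω_c/ω_s = 17/56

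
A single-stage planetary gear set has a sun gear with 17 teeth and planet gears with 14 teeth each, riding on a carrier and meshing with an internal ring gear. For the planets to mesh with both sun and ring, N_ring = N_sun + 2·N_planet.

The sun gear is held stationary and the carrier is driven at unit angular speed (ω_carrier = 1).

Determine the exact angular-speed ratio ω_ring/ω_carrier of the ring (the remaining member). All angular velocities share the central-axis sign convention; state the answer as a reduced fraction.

N_ring = 17 + 2·14 = 45
17(ω_s−ω_c) = −45(ω_r−ω_c),  ω_s=0, ω_c=1
ω_r = 1 − (17/45)(0−1) = 62/45
ω_r/ω_c = 62/45

62/45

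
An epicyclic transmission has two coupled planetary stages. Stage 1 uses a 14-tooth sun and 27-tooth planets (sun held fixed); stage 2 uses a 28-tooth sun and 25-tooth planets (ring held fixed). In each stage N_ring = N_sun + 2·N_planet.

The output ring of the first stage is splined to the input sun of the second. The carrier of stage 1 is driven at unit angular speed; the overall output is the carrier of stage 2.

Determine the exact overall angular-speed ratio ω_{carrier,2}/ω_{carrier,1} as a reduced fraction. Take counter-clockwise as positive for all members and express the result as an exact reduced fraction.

Stage 1: N_ring = 14 + 2·27 = 68
Stage 1: 14(ω_s−ω_c) = −68(ω_r−ω_c),  ω_s=0, ω_c=1
Stage 1: ω_r = 1 − (14/68)(0−1) = 41/34
  ⇒ ω_r¹/ω_c¹ = 41/34
Stage 2: N_ring = 28 + 2·25 = 78
Stage 2: 28(ω_s−ω_c) = −78(ω_r−ω_c),  ω_r=0, ω_s=1
Stage 2: 28(1−ω_c) = −78(0−ω_c)  ⇒  106ω_c = 28  ⇒  ω_c = 14/53
  ⇒ ω_c²/ω_s² = 14/53
Coupling ω_s² = ω_r¹ ⇒ overall = 41/34 × 14/53 = 287/901

287/901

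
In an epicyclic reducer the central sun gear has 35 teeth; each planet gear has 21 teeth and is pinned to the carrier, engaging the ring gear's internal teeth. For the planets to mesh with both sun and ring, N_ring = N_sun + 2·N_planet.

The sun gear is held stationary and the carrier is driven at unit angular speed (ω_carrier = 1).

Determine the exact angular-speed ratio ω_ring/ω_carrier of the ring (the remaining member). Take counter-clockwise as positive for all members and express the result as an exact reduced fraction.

N_ring = 35 + 2·21 = 77
35(ω_s−ω_c) = −77(ω_r−ω_c),  ω_s=0, ω_c=1
ω_r = 1 − (35/77)(0−1) = 16/11
ω_r/ω_c = 16/11

16/11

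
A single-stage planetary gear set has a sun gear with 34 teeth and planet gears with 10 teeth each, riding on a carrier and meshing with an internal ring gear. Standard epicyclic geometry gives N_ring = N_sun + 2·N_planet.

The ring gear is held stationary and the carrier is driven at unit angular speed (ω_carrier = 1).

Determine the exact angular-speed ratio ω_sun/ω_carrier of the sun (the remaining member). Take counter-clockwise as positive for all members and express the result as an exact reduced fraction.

N_ring = 34 + 2·10 = 54
34(ω_s−ω_c) = −54(ω_r−ω_c),  ω_r=0, ω_c=1
ω_s = 1 − (54/34)(0−1) = 44/17
ω_s/ω_c = 44/17

44/17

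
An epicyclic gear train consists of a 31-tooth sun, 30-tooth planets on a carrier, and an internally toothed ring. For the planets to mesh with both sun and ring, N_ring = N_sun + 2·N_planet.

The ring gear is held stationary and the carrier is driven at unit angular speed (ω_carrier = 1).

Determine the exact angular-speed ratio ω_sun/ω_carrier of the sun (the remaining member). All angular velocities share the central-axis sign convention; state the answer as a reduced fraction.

122/31

N_ring = 31 + 2·30 = 91
31(ω_s−ω_c) = −91(ω_r−ω_c),  ω_r=0, ω_c=1
ω_s = 1 − (91/31)(0−1) = 122/31
ω_s/ω_c = 122/31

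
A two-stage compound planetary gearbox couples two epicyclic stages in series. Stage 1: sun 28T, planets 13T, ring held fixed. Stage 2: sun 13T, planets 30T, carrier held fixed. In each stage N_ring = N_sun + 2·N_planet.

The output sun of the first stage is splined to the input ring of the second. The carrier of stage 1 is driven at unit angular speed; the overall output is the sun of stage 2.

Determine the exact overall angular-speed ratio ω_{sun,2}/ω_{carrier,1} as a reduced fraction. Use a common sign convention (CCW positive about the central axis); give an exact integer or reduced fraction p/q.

-2993/182

Stage 1: N_ring = 28 + 2·13 = 54
Stage 1: 28(ω_s−ω_c) = −54(ω_r−ω_c),  ω_r=0, ω_c=1
Stage 1: ω_s = 1 − (54/28)(0−1) = 41/14
  ⇒ ω_s¹/ω_c¹ = 41/14
Stage 2: N_ring = 13 + 2·30 = 73
Stage 2: 13(ω_s−ω_c) = −73(ω_r−ω_c),  ω_c=0, ω_r=1
Stage 2: ω_s = 0 − (73/13)(1−0) = -73/13
  ⇒ ω_s²/ω_r² = -73/13
Coupling ω_r² = ω_s¹ ⇒ overall = 41/14 × -73/13 = -2993/182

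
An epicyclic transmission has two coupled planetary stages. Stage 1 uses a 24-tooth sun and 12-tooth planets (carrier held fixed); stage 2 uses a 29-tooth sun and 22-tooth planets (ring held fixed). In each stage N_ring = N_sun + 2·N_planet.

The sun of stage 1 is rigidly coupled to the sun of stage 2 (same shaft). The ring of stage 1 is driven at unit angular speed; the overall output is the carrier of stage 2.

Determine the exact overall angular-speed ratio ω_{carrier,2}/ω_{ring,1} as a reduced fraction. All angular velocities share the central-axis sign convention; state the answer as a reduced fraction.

-29/51

Stage 1: N_ring = 24 + 2·12 = 48
Stage 1: 24(ω_s−ω_c) = −48(ω_r−ω_c),  ω_c=0, ω_r=1
Stage 1: ω_s = 0 − (48/24)(1−0) = -2
  ⇒ ω_s¹/ω_r¹ = -2
Stage 2: N_ring = 29 + 2·22 = 73
Stage 2: 29(ω_s−ω_c) = −73(ω_r−ω_c),  ω_r=0, ω_s=1
Stage 2: 29(1−ω_c) = −73(0−ω_c)  ⇒  102ω_c = 29  ⇒  ω_c = 29/102
  ⇒ ω_c²/ω_s² = 29/102
Coupling ω_s² = ω_s¹ ⇒ overall = -2 × 29/102 = -29/51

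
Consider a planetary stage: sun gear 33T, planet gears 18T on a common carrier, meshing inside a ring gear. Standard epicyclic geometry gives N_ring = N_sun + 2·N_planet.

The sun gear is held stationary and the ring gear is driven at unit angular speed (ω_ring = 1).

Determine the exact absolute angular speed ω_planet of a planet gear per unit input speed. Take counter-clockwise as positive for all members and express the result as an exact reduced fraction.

N_ring = 33 + 2·18 = 69
33(ω_s−ω_c) = −69(ω_r−ω_c),  ω_s=0, ω_r=1
33(0−ω_c) = −69(1−ω_c)  ⇒  102ω_c = 69  ⇒  ω_c = 23/34
sun–planet: 33·(0−23/34) = −18·(ω_p−ω_c)  ⇒  ω_p−ω_c = −(33/18)·(-23/34) = 253/204
ω_p = 23/34 + 253/204 = 23/12

23/12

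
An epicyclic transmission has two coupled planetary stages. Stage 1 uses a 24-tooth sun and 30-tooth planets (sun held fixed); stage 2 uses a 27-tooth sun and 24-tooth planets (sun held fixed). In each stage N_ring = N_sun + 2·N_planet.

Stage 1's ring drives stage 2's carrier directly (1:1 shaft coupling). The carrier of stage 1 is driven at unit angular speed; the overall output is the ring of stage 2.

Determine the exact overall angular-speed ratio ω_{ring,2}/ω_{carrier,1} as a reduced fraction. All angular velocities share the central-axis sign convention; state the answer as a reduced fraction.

Stage 1: N_ring = 24 + 2·30 = 84
Stage 1: 24(ω_s−ω_c) = −84(ω_r−ω_c),  ω_s=0, ω_c=1
Stage 1: ω_r = 1 − (24/84)(0−1) = 9/7
  ⇒ ω_r¹/ω_c¹ = 9/7
Stage 2: N_ring = 27 + 2·24 = 75
Stage 2: 27(ω_s−ω_c) = −75(ω_r−ω_c),  ω_s=0, ω_c=1
Stage 2: ω_r = 1 − (27/75)(0−1) = 34/25
  ⇒ ω_r²/ω_c² = 34/25
Coupling ω_c² = ω_r¹ ⇒ overall = 9/7 × 34/25 = 306/175

306/175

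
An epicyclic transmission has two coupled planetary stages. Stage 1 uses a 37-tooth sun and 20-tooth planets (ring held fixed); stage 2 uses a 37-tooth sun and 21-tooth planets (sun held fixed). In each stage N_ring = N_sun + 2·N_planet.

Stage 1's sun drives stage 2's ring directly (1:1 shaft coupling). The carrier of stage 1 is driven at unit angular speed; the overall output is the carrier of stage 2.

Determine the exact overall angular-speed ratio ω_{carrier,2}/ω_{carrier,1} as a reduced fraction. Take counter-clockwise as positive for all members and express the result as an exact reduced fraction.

4503/2146

Stage 1: N_ring = 37 + 2·20 = 77
Stage 1: 37(ω_s−ω_c) = −77(ω_r−ω_c),  ω_r=0, ω_c=1
Stage 1: ω_s = 1 − (77/37)(0−1) = 114/37
  ⇒ ω_s¹/ω_c¹ = 114/37
Stage 2: N_ring = 37 + 2·21 = 79
Stage 2: 37(ω_s−ω_c) = −79(ω_r−ω_c),  ω_s=0, ω_r=1
Stage 2: 37(0−ω_c) = −79(1−ω_c)  ⇒  116ω_c = 79  ⇒  ω_c = 79/116
  ⇒ ω_c²/ω_r² = 79/116
Coupling ω_r² = ω_s¹ ⇒ overall = 114/37 × 79/116 = 4503/2146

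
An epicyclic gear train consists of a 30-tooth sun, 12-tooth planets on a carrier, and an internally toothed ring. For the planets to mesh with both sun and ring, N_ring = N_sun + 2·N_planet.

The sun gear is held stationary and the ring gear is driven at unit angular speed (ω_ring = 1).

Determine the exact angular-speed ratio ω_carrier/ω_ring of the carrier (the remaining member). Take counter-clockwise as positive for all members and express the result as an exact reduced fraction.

9/14

N_ring = 30 + 2·12 = 54
30(ω_s−ω_c) = −54(ω_r−ω_c),  ω_s=0, ω_r=1
30(0−ω_c) = −54(1−ω_c)  ⇒  84ω_c = 54  ⇒  ω_c = 9/14
ω_c/ω_r = 9/14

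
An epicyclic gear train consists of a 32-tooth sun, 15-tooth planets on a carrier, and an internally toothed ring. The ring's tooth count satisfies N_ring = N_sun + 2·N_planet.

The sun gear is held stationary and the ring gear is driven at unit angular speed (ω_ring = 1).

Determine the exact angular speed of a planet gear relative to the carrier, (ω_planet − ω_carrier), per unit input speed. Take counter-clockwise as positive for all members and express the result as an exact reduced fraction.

N_ring = 32 + 2·15 = 62
32(ω_s−ω_c) = −62(ω_r−ω_c),  ω_s=0, ω_r=1
32(0−ω_c) = −62(1−ω_c)  ⇒  94ω_c = 62  ⇒  ω_c = 31/47
sun–planet: 32·(0−31/47) = −15·(ω_p−ω_c)  ⇒  ω_p−ω_c = −(32/15)·(-31/47) = 992/705

992/705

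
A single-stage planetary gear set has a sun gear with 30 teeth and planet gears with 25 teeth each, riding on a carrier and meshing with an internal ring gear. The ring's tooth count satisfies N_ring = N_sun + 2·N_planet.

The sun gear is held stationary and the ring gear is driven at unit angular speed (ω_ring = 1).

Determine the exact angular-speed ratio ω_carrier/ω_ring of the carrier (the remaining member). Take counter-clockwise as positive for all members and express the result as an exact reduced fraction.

8/11

N_ring = 30 + 2·25 = 80
30(ω_s−ω_c) = −80(ω_r−ω_c),  ω_s=0, ω_r=1
30(0−ω_c) = −80(1−ω_c)  ⇒  110ω_c = 80  ⇒  ω_c = 8/11
ω_c/ω_r = 8/11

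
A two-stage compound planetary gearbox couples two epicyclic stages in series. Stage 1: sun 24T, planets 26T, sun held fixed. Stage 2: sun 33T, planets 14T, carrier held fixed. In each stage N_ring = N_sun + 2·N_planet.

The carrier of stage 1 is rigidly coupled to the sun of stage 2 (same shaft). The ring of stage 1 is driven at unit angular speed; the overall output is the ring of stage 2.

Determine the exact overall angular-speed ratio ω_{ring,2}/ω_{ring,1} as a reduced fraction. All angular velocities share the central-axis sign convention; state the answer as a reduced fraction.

-627/1525

Stage 1: N_ring = 24 + 2·26 = 76
Stage 1: 24(ω_s−ω_c) = −76(ω_r−ω_c),  ω_s=0, ω_r=1
Stage 1: 24(0−ω_c) = −76(1−ω_c)  ⇒  100ω_c = 76  ⇒  ω_c = 19/25
  ⇒ ω_c¹/ω_r¹ = 19/25
Stage 2: N_ring = 33 + 2·14 = 61
Stage 2: 33(ω_s−ω_c) = −61(ω_r−ω_c),  ω_c=0, ω_s=1
Stage 2: ω_r = 0 − (33/61)(1−0) = -33/61
  ⇒ ω_r²/ω_s² = -33/61
Coupling ω_s² = ω_c¹ ⇒ overall = 19/25 × -33/61 = -627/1525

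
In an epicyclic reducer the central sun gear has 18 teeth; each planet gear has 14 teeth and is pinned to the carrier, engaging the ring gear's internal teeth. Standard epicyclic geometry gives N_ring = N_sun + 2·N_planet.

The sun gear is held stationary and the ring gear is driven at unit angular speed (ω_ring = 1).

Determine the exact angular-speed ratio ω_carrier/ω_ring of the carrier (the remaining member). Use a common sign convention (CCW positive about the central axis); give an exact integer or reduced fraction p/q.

N_ring = 18 + 2·14 = 46
18(ω_s−ω_c) = −46(ω_r−ω_c),  ω_s=0, ω_r=1
18(0−ω_c) = −46(1−ω_c)  ⇒  64ω_c = 46  ⇒  ω_c = 23/32
ω_c/ω_r = 23/32

23/32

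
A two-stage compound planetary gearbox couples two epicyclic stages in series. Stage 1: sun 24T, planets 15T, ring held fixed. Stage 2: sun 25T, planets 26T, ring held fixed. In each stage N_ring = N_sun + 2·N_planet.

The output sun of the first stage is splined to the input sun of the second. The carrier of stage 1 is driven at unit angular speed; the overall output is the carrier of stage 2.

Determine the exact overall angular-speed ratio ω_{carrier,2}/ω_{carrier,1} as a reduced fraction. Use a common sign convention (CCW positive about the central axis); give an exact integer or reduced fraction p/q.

325/408

Stage 1: N_ring = 24 + 2·15 = 54
Stage 1: 24(ω_s−ω_c) = −54(ω_r−ω_c),  ω_r=0, ω_c=1
Stage 1: ω_s = 1 − (54/24)(0−1) = 13/4
  ⇒ ω_s¹/ω_c¹ = 13/4
Stage 2: N_ring = 25 + 2·26 = 77
Stage 2: 25(ω_s−ω_c) = −77(ω_r−ω_c),  ω_r=0, ω_s=1
Stage 2: 25(1−ω_c) = −77(0−ω_c)  ⇒  102ω_c = 25  ⇒  ω_c = 25/102
  ⇒ ω_c²/ω_s² = 25/102
Coupling ω_s² = ω_s¹ ⇒ overall = 13/4 × 25/102 = 325/408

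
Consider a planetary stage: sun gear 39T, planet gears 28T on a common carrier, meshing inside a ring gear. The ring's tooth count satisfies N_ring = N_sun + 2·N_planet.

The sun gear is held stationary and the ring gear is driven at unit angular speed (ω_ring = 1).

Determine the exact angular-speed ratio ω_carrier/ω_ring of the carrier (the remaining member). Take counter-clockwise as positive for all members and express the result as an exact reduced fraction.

95/134

N_ring = 39 + 2·28 = 95
39(ω_s−ω_c) = −95(ω_r−ω_c),  ω_s=0, ω_r=1
39(0−ω_c) = −95(1−ω_c)  ⇒  134ω_c = 95  ⇒  ω_c = 95/134
ω_c/ω_r = 95/134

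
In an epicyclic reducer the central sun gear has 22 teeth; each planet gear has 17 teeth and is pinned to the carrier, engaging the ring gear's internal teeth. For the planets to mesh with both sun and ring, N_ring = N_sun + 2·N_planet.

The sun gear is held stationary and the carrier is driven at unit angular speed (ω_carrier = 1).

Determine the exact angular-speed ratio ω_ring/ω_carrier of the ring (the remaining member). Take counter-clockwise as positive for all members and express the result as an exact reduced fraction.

N_ring = 22 + 2·17 = 56
22(ω_s−ω_c) = −56(ω_r−ω_c),  ω_s=0, ω_c=1
ω_r = 1 − (22/56)(0−1) = 39/28
ω_r/ω_c = 39/28

39/28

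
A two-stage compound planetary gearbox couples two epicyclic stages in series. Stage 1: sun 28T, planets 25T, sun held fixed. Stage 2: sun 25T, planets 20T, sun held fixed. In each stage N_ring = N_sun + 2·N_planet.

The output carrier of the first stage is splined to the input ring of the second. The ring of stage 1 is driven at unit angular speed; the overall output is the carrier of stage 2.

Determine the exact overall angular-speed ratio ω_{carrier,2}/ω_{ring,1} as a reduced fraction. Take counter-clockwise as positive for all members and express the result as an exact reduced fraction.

169/318

Stage 1: N_ring = 28 + 2·25 = 78
Stage 1: 28(ω_s−ω_c) = −78(ω_r−ω_c),  ω_s=0, ω_r=1
Stage 1: 28(0−ω_c) = −78(1−ω_c)  ⇒  106ω_c = 78  ⇒  ω_c = 39/53
  ⇒ ω_c¹/ω_r¹ = 39/53
Stage 2: N_ring = 25 + 2·20 = 65
Stage 2: 25(ω_s−ω_c) = −65(ω_r−ω_c),  ω_s=0, ω_r=1
Stage 2: 25(0−ω_c) = −65(1−ω_c)  ⇒  90ω_c = 65  ⇒  ω_c = 13/18
  ⇒ ω_c²/ω_r² = 13/18
Coupling ω_r² = ω_c¹ ⇒ overall = 39/53 × 13/18 = 169/318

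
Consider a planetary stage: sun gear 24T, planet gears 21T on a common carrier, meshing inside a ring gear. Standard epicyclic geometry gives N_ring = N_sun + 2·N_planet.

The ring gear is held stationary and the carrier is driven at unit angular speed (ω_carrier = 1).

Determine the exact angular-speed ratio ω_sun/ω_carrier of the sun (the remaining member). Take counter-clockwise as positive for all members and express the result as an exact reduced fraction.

N_ring = 24 + 2·21 = 66
24(ω_s−ω_c) = −66(ω_r−ω_c),  ω_r=0, ω_c=1
ω_s = 1 − (66/24)(0−1) = 15/4
ω_s/ω_c = 15/4

15/4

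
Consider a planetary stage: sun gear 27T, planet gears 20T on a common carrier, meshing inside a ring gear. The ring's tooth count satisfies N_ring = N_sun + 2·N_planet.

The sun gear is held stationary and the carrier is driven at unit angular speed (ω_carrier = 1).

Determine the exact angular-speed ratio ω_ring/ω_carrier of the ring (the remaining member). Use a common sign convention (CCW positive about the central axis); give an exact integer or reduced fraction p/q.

N_ring = 27 + 2·20 = 67
27(ω_s−ω_c) = −67(ω_r−ω_c),  ω_s=0, ω_c=1
ω_r = 1 − (27/67)(0−1) = 94/67
ω_r/ω_c = 94/67

94/67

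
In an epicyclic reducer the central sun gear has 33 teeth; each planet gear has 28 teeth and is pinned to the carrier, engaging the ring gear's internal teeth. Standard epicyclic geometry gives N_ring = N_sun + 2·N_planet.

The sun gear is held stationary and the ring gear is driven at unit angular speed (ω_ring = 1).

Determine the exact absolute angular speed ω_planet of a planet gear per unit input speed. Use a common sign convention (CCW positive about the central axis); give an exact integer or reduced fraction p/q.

89/56

N_ring = 33 + 2·28 = 89
33(ω_s−ω_c) = −89(ω_r−ω_c),  ω_s=0, ω_r=1
33(0−ω_c) = −89(1−ω_c)  ⇒  122ω_c = 89  ⇒  ω_c = 89/122
sun–planet: 33·(0−89/122) = −28·(ω_p−ω_c)  ⇒  ω_p−ω_c = −(33/28)·(-89/122) = 2937/3416
ω_p = 89/122 + 2937/3416 = 89/56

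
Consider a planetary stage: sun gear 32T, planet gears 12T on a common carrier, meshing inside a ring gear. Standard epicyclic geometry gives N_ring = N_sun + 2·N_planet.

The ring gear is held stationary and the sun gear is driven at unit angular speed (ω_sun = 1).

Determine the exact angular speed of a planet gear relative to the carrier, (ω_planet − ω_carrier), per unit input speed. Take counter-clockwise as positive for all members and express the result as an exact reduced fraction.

-56/33

N_ring = 32 + 2·12 = 56
32(ω_s−ω_c) = −56(ω_r−ω_c),  ω_r=0, ω_s=1
32(1−ω_c) = −56(0−ω_c)  ⇒  88ω_c = 32  ⇒  ω_c = 4/11
sun–planet: 32·(1−4/11) = −12·(ω_p−ω_c)  ⇒  ω_p−ω_c = −(32/12)·(7/11) = -56/33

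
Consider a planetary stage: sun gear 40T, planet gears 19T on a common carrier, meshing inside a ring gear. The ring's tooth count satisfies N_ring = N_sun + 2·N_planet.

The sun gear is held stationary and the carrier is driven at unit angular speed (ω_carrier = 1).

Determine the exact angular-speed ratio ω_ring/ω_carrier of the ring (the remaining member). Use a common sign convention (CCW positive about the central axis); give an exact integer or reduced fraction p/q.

59/39

N_ring = 40 + 2·19 = 78
40(ω_s−ω_c) = −78(ω_r−ω_c),  ω_s=0, ω_c=1
ω_r = 1 − (40/78)(0−1) = 59/39
ω_r/ω_c = 59/39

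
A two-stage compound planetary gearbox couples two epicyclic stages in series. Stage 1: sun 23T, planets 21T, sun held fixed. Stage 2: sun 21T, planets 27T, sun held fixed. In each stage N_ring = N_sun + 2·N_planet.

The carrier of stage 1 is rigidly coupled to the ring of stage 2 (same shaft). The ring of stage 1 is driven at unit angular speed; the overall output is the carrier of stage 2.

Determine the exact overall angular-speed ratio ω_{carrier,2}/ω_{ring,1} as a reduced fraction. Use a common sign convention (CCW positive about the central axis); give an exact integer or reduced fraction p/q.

1625/2816

Stage 1: N_ring = 23 + 2·21 = 65
Stage 1: 23(ω_s−ω_c) = −65(ω_r−ω_c),  ω_s=0, ω_r=1
Stage 1: 23(0−ω_c) = −65(1−ω_c)  ⇒  88ω_c = 65  ⇒  ω_c = 65/88
  ⇒ ω_c¹/ω_r¹ = 65/88
Stage 2: N_ring = 21 + 2·27 = 75
Stage 2: 21(ω_s−ω_c) = −75(ω_r−ω_c),  ω_s=0, ω_r=1
Stage 2: 21(0−ω_c) = −75(1−ω_c)  ⇒  96ω_c = 75  ⇒  ω_c = 25/32
  ⇒ ω_c²/ω_r² = 25/32
Coupling ω_r² = ω_c¹ ⇒ overall = 65/88 × 25/32 = 1625/2816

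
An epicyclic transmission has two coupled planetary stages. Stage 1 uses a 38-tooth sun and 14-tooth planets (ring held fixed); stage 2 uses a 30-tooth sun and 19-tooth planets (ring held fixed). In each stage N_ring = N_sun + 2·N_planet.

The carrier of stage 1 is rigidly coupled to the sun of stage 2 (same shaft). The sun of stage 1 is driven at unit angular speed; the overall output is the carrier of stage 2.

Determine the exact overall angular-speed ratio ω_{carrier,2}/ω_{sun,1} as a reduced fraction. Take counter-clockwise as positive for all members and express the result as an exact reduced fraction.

Stage 1: N_ring = 38 + 2·14 = 66
Stage 1: 38(ω_s−ω_c) = −66(ω_r−ω_c),  ω_r=0, ω_s=1
Stage 1: 38(1−ω_c) = −66(0−ω_c)  ⇒  104ω_c = 38  ⇒  ω_c = 19/52
  ⇒ ω_c¹/ω_s¹ = 19/52
Stage 2: N_ring = 30 + 2·19 = 68
Stage 2: 30(ω_s−ω_c) = −68(ω_r−ω_c),  ω_r=0, ω_s=1
Stage 2: 30(1−ω_c) = −68(0−ω_c)  ⇒  98ω_c = 30  ⇒  ω_c = 15/49
  ⇒ ω_c²/ω_s² = 15/49
Coupling ω_s² = ω_c¹ ⇒ overall = 19/52 × 15/49 = 285/2548

285/2548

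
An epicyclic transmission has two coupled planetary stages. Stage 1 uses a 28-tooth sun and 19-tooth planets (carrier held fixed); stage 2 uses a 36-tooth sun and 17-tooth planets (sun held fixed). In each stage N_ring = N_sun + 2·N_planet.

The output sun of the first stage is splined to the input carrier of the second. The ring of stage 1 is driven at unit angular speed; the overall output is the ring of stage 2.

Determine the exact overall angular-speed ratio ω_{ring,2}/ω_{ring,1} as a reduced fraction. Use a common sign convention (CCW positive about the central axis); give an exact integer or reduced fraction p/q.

Stage 1: N_ring = 28 + 2·19 = 66
Stage 1: 28(ω_s−ω_c) = −66(ω_r−ω_c),  ω_c=0, ω_r=1
Stage 1: ω_s = 0 − (66/28)(1−0) = -33/14
  ⇒ ω_s¹/ω_r¹ = -33/14
Stage 2: N_ring = 36 + 2·17 = 70
Stage 2: 36(ω_s−ω_c) = −70(ω_r−ω_c),  ω_s=0, ω_c=1
Stage 2: ω_r = 1 − (36/70)(0−1) = 53/35
  ⇒ ω_r²/ω_c² = 53/35
Coupling ω_c² = ω_s¹ ⇒ overall = -33/14 × 53/35 = -1749/490

-1749/490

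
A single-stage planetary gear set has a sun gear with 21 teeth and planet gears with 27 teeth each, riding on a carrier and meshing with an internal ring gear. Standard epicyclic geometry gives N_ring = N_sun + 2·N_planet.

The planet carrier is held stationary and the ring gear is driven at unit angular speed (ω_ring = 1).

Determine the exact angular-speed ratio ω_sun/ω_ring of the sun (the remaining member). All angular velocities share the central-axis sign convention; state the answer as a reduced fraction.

N_ring = 21 + 2·27 = 75
21(ω_s−ω_c) = −75(ω_r−ω_c),  ω_c=0, ω_r=1
ω_s = 0 − (75/21)(1−0) = -25/7
ω_s/ω_r = -25/7

-25/7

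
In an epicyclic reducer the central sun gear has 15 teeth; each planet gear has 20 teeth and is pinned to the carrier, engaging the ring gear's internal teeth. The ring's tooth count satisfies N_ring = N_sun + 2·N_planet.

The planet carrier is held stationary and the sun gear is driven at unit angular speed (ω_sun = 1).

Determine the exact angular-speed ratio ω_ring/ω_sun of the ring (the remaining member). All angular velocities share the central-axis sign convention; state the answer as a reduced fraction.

N_ring = 15 + 2·20 = 55
15(ω_s−ω_c) = −55(ω_r−ω_c),  ω_c=0, ω_s=1
ω_r = 0 − (15/55)(1−0) = -3/11
ω_r/ω_s = -3/11

-3/11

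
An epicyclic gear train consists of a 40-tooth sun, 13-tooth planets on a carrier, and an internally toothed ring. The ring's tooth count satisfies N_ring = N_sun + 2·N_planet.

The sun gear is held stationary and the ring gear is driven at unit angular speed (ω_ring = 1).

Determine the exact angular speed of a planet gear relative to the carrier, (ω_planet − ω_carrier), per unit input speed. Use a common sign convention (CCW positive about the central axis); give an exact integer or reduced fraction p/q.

1320/689

N_ring = 40 + 2·13 = 66
40(ω_s−ω_c) = −66(ω_r−ω_c),  ω_s=0, ω_r=1
40(0−ω_c) = −66(1−ω_c)  ⇒  106ω_c = 66  ⇒  ω_c = 33/53
sun–planet: 40·(0−33/53) = −13·(ω_p−ω_c)  ⇒  ω_p−ω_c = −(40/13)·(-33/53) = 1320/689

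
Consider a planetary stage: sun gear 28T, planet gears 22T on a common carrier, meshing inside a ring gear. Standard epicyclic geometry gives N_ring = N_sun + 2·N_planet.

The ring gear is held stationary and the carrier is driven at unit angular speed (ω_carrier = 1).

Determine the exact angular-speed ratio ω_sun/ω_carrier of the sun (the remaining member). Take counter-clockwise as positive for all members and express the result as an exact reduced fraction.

N_ring = 28 + 2·22 = 72
28(ω_s−ω_c) = −72(ω_r−ω_c),  ω_r=0, ω_c=1
ω_s = 1 − (72/28)(0−1) = 25/7
ω_s/ω_c = 25/7

25/7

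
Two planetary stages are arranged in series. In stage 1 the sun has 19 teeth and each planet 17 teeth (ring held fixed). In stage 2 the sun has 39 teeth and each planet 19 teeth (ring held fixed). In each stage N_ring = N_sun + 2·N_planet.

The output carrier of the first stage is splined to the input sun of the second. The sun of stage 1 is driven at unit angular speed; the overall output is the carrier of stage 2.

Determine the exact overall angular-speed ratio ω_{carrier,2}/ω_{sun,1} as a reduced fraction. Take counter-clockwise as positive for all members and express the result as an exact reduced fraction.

Stage 1: N_ring = 19 + 2·17 = 53
Stage 1: 19(ω_s−ω_c) = −53(ω_r−ω_c),  ω_r=0, ω_s=1
Stage 1: 19(1−ω_c) = −53(0−ω_c)  ⇒  72ω_c = 19  ⇒  ω_c = 19/72
  ⇒ ω_c¹/ω_s¹ = 19/72
Stage 2: N_ring = 39 + 2·19 = 77
Stage 2: 39(ω_s−ω_c) = −77(ω_r−ω_c),  ω_r=0, ω_s=1
Stage 2: 39(1−ω_c) = −77(0−ω_c)  ⇒  116ω_c = 39  ⇒  ω_c = 39/116
  ⇒ ω_c²/ω_s² = 39/116
Coupling ω_s² = ω_c¹ ⇒ overall = 19/72 × 39/116 = 247/2784

247/2784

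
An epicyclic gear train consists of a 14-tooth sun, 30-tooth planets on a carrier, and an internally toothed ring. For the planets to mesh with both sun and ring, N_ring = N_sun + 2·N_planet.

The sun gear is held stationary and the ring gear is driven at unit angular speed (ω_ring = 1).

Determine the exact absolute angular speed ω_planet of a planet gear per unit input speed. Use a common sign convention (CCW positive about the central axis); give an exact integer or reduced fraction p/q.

37/30

N_ring = 14 + 2·30 = 74
14(ω_s−ω_c) = −74(ω_r−ω_c),  ω_s=0, ω_r=1
14(0−ω_c) = −74(1−ω_c)  ⇒  88ω_c = 74  ⇒  ω_c = 37/44
sun–planet: 14·(0−37/44) = −30·(ω_p−ω_c)  ⇒  ω_p−ω_c = −(14/30)·(-37/44) = 259/660
ω_p = 37/44 + 259/660 = 37/30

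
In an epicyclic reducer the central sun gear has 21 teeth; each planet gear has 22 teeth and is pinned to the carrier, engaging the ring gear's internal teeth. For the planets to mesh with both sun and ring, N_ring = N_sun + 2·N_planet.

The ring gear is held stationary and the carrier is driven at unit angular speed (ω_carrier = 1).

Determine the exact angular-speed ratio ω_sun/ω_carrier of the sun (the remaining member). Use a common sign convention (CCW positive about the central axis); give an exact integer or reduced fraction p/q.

86/21

N_ring = 21 + 2·22 = 65
21(ω_s−ω_c) = −65(ω_r−ω_c),  ω_r=0, ω_c=1
ω_s = 1 − (65/21)(0−1) = 86/21
ω_s/ω_c = 86/21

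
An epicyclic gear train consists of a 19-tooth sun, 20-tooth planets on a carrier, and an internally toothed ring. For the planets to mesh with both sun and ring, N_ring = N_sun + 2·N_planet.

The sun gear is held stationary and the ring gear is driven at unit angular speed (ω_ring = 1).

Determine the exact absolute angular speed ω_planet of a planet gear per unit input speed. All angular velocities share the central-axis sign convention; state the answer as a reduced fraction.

59/40

N_ring = 19 + 2·20 = 59
19(ω_s−ω_c) = −59(ω_r−ω_c),  ω_s=0, ω_r=1
19(0−ω_c) = −59(1−ω_c)  ⇒  78ω_c = 59  ⇒  ω_c = 59/78
sun–planet: 19·(0−59/78) = −20·(ω_p−ω_c)  ⇒  ω_p−ω_c = −(19/20)·(-59/78) = 1121/1560
ω_p = 59/78 + 1121/1560 = 59/40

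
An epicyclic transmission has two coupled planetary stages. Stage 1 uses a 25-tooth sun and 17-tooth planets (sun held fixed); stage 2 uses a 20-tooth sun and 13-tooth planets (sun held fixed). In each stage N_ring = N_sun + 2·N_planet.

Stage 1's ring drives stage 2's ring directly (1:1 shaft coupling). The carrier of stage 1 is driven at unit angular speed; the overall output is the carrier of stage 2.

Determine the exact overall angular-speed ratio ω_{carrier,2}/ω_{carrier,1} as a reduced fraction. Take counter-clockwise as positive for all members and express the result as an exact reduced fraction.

644/649

Stage 1: N_ring = 25 + 2·17 = 59
Stage 1: 25(ω_s−ω_c) = −59(ω_r−ω_c),  ω_s=0, ω_c=1
Stage 1: ω_r = 1 − (25/59)(0−1) = 84/59
  ⇒ ω_r¹/ω_c¹ = 84/59
Stage 2: N_ring = 20 + 2·13 = 46
Stage 2: 20(ω_s−ω_c) = −46(ω_r−ω_c),  ω_s=0, ω_r=1
Stage 2: 20(0−ω_c) = −46(1−ω_c)  ⇒  66ω_c = 46  ⇒  ω_c = 23/33
  ⇒ ω_c²/ω_r² = 23/33
Coupling ω_r² = ω_r¹ ⇒ overall = 84/59 × 23/33 = 644/649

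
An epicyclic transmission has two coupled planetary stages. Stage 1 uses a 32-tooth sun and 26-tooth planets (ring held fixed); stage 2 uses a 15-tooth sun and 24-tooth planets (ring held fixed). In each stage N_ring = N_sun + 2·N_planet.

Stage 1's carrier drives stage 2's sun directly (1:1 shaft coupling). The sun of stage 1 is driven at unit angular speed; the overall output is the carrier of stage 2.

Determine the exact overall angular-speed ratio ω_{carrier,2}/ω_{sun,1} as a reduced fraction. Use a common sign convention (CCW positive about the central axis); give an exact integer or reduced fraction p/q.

Stage 1: N_ring = 32 + 2·26 = 84
Stage 1: 32(ω_s−ω_c) = −84(ω_r−ω_c),  ω_r=0, ω_s=1
Stage 1: 32(1−ω_c) = −84(0−ω_c)  ⇒  116ω_c = 32  ⇒  ω_c = 8/29
  ⇒ ω_c¹/ω_s¹ = 8/29
Stage 2: N_ring = 15 + 2·24 = 63
Stage 2: 15(ω_s−ω_c) = −63(ω_r−ω_c),  ω_r=0, ω_s=1
Stage 2: 15(1−ω_c) = −63(0−ω_c)  ⇒  78ω_c = 15  ⇒  ω_c = 5/26
  ⇒ ω_c²/ω_s² = 5/26
Coupling ω_s² = ω_c¹ ⇒ overall = 8/29 × 5/26 = 20/377

20/377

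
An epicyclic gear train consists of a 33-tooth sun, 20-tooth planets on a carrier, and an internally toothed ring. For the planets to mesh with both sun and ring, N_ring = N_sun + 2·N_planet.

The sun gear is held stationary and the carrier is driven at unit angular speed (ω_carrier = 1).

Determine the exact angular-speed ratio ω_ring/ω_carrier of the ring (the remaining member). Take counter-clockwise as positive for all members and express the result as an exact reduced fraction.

N_ring = 33 + 2·20 = 73
33(ω_s−ω_c) = −73(ω_r−ω_c),  ω_s=0, ω_c=1
ω_r = 1 − (33/73)(0−1) = 106/73
ω_r/ω_c = 106/73

106/73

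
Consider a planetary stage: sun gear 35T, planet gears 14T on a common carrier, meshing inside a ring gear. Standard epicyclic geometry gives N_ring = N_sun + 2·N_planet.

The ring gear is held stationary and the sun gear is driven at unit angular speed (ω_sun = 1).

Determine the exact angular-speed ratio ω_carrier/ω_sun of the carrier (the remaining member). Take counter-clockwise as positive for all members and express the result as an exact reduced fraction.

5/14

N_ring = 35 + 2·14 = 63
35(ω_s−ω_c) = −63(ω_r−ω_c),  ω_r=0, ω_s=1
35(1−ω_c) = −63(0−ω_c)  ⇒  98ω_c = 35  ⇒  ω_c = 5/14
ω_c/ω_s = 5/14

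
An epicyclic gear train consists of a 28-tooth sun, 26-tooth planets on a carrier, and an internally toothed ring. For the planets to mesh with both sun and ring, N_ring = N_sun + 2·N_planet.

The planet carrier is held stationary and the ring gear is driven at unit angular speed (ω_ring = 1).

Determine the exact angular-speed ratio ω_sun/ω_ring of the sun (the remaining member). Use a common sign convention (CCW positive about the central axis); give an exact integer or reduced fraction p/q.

N_ring = 28 + 2·26 = 80
28(ω_s−ω_c) = −80(ω_r−ω_c),  ω_c=0, ω_r=1
ω_s = 0 − (80/28)(1−0) = -20/7
ω_s/ω_r = -20/7

-20/7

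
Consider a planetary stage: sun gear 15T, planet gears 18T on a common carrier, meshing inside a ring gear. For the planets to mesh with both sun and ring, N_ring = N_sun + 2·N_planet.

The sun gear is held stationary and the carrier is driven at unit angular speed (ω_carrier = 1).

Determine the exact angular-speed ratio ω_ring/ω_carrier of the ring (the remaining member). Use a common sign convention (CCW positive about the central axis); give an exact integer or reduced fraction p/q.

22/17

N_ring = 15 + 2·18 = 51
15(ω_s−ω_c) = −51(ω_r−ω_c),  ω_s=0, ω_c=1
ω_r = 1 − (15/51)(0−1) = 22/17
ω_r/ω_c = 22/17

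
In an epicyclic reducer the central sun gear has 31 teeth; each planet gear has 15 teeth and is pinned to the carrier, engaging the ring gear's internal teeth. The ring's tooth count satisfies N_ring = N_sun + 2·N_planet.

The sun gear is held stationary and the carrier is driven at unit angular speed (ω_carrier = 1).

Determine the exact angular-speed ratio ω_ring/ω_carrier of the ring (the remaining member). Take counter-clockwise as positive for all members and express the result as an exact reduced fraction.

N_ring = 31 + 2·15 = 61
31(ω_s−ω_c) = −61(ω_r−ω_c),  ω_s=0, ω_c=1
ω_r = 1 − (31/61)(0−1) = 92/61
ω_r/ω_c = 92/61

92/61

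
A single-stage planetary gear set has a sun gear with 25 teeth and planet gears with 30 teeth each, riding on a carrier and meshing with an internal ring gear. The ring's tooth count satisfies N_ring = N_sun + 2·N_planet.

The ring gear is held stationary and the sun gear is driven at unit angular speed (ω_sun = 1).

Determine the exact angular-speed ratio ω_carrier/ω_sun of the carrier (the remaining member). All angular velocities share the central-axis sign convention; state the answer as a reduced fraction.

5/22

N_ring = 25 + 2·30 = 85
25(ω_s−ω_c) = −85(ω_r−ω_c),  ω_r=0, ω_s=1
25(1−ω_c) = −85(0−ω_c)  ⇒  110ω_c = 25  ⇒  ω_c = 5/22
ω_c/ω_s = 5/22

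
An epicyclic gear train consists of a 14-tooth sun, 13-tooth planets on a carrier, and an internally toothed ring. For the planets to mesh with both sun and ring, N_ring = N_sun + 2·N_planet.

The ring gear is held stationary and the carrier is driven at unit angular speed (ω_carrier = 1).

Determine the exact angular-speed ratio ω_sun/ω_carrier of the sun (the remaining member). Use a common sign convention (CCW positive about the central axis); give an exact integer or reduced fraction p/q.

27/7

N_ring = 14 + 2·13 = 40
14(ω_s−ω_c) = −40(ω_r−ω_c),  ω_r=0, ω_c=1
ω_s = 1 − (40/14)(0−1) = 27/7
ω_s/ω_c = 27/7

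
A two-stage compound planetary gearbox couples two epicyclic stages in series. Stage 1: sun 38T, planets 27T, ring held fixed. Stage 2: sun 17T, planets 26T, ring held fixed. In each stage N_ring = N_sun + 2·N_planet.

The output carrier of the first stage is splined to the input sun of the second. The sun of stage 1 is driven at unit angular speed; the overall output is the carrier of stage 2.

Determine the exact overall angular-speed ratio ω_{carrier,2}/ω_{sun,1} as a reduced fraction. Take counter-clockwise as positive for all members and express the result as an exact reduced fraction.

Stage 1: N_ring = 38 + 2·27 = 92
Stage 1: 38(ω_s−ω_c) = −92(ω_r−ω_c),  ω_r=0, ω_s=1
Stage 1: 38(1−ω_c) = −92(0−ω_c)  ⇒  130ω_c = 38  ⇒  ω_c = 19/65
  ⇒ ω_c¹/ω_s¹ = 19/65
Stage 2: N_ring = 17 + 2·26 = 69
Stage 2: 17(ω_s−ω_c) = −69(ω_r−ω_c),  ω_r=0, ω_s=1
Stage 2: 17(1−ω_c) = −69(0−ω_c)  ⇒  86ω_c = 17  ⇒  ω_c = 17/86
  ⇒ ω_c²/ω_s² = 17/86
Coupling ω_s² = ω_c¹ ⇒ overall = 19/65 × 17/86 = 323/5590

323/5590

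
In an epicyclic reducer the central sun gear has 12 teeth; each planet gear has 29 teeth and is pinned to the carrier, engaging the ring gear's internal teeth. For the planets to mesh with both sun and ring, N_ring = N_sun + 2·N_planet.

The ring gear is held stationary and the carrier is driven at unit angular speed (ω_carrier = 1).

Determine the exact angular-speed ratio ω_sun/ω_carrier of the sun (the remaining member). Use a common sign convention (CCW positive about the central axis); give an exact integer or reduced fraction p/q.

41/6

N_ring = 12 + 2·29 = 70
12(ω_s−ω_c) = −70(ω_r−ω_c),  ω_r=0, ω_c=1
ω_s = 1 − (70/12)(0−1) = 41/6
ω_s/ω_c = 41/6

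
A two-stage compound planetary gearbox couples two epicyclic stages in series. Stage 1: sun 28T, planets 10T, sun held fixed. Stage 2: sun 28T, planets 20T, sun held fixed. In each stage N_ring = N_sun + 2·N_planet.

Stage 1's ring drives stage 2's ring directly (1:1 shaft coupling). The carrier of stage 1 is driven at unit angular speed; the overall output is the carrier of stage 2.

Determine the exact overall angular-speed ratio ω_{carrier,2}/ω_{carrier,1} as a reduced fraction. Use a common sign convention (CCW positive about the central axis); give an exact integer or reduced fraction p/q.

Stage 1: N_ring = 28 + 2·10 = 48
Stage 1: 28(ω_s−ω_c) = −48(ω_r−ω_c),  ω_s=0, ω_c=1
Stage 1: ω_r = 1 − (28/48)(0−1) = 19/12
  ⇒ ω_r¹/ω_c¹ = 19/12
Stage 2: N_ring = 28 + 2·20 = 68
Stage 2: 28(ω_s−ω_c) = −68(ω_r−ω_c),  ω_s=0, ω_r=1
Stage 2: 28(0−ω_c) = −68(1−ω_c)  ⇒  96ω_c = 68  ⇒  ω_c = 17/24
  ⇒ ω_c²/ω_r² = 17/24
Coupling ω_r² = ω_r¹ ⇒ overall = 19/12 × 17/24 = 323/288

323/288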